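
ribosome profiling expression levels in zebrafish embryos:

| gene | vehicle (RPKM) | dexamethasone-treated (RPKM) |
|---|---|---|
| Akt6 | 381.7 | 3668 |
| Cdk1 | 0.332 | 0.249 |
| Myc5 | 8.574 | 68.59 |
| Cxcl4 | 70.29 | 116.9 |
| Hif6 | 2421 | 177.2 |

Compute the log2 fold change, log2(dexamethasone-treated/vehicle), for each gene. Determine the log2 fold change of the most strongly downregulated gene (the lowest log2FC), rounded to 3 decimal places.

-3.772

log2(3668/381.7) = 3.264  (Akt6)
log2(0.249/0.332) = -0.415  (Cdk1)
log2(68.59/8.574) = 3.000  (Myc5)
log2(116.9/70.29) = 0.734  (Cxcl4)
log2(177.2/2421) = -3.772  (Hif6)
Hif6 is most strongly downregulated.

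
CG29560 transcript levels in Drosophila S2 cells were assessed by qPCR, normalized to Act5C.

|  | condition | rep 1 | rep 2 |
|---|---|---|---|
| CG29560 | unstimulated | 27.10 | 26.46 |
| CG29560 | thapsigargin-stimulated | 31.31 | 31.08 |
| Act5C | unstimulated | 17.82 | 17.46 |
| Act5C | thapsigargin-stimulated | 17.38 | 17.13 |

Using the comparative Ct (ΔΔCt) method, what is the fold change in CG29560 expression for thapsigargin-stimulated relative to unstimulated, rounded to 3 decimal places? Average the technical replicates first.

Mean Ct: CG29560 unstimulated 26.780; CG29560 thapsigargin-stimulated 31.195; Act5C unstimulated 17.640; Act5C thapsigargin-stimulated 17.255
ΔCt(unstimulated) = 26.780 − 17.640 = 9.140
ΔCt(thapsigargin-stimulated) = 31.195 − 17.255 = 13.940
ΔΔCt = 13.940 − 9.140 = 4.800
Fold change = 2^(−4.800) = 0.0359

0.036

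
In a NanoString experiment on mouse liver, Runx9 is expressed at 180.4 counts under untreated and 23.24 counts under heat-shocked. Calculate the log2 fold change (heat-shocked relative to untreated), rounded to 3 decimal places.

Fold change = 23.24 / 180.4 = 0.1288
log2(0.1288) = -2.9565

-2.957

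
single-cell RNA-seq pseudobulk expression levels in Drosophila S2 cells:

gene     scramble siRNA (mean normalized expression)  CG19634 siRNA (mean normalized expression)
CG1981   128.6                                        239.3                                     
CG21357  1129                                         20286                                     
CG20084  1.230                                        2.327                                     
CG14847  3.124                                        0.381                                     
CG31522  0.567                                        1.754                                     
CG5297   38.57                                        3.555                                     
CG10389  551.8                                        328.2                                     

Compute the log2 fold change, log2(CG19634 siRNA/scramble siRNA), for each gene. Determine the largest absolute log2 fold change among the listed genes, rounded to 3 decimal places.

log2(239.3/128.6) = 0.896  (CG1981)
log2(20286/1129) = 4.167  (CG21357)
log2(2.327/1.230) = 0.920  (CG20084)
log2(0.381/3.124) = -3.036  (CG14847)
log2(1.754/0.567) = 1.629  (CG31522)
log2(3.555/38.57) = -3.440  (CG5297)
log2(328.2/551.8) = -0.750  (CG10389)
The largest magnitude belongs to CG21357.

4.167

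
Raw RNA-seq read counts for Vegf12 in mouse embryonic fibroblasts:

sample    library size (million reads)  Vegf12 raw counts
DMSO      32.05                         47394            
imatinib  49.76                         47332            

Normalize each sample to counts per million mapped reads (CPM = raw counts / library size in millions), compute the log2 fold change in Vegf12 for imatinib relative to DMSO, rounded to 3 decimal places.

CPM(DMSO) = 47394 / 32.05 = 1478.7520
CPM(imatinib) = 47332 / 49.76 = 951.2058
Fold change = 951.2058 / 1478.7520 = 0.64325
log2(0.64325) = -0.6366

-0.637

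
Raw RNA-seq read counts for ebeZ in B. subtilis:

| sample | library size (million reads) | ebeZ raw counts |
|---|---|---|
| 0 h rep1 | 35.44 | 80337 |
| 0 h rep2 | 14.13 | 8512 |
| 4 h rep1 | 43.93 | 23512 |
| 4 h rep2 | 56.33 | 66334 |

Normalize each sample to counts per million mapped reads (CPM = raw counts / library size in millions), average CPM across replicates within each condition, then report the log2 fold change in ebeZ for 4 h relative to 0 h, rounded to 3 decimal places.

-0.744

CPM(0 h rep1) = 80337 / 35.44 = 2266.8454
CPM(0 h rep2) = 8512 / 14.13 = 602.4062
CPM(4 h rep1) = 23512 / 43.93 = 535.2151
CPM(4 h rep2) = 66334 / 56.33 = 1177.5963
mean CPM(0 h) = 1434.6258; mean CPM(4 h) = 856.4057
Fold change = 856.4057 / 1434.6258 = 0.59695
log2(0.59695) = -0.7443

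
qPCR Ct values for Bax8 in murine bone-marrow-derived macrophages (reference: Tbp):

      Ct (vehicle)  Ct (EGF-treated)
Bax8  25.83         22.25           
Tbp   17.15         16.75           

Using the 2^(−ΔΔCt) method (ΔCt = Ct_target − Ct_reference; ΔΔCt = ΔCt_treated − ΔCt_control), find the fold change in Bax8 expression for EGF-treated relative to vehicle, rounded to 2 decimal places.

ΔCt(vehicle) = 25.830 − 17.150 = 8.680
ΔCt(EGF-treated) = 22.250 − 16.750 = 5.500
ΔΔCt = 5.500 − 8.680 = -3.180
Fold change = 2^(−(-3.180)) = 2^3.180 = 9.063

9.06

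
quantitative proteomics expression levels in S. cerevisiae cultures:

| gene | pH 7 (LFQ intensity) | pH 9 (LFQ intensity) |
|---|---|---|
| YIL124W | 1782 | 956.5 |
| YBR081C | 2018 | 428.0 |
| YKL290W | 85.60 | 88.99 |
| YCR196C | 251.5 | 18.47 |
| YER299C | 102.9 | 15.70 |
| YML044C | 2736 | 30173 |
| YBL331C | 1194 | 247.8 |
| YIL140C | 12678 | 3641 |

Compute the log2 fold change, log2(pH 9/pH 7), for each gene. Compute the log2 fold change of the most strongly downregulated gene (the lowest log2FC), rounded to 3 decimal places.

log2(956.5/1782) = -0.898  (YIL124W)
log2(428.0/2018) = -2.237  (YBR081C)
log2(88.99/85.60) = 0.056  (YKL290W)
log2(18.47/251.5) = -3.767  (YCR196C)
log2(15.70/102.9) = -2.712  (YER299C)
log2(30173/2736) = 3.463  (YML044C)
log2(247.8/1194) = -2.269  (YBL331C)
log2(3641/12678) = -1.800  (YIL140C)
YCR196C is most strongly downregulated.

-3.767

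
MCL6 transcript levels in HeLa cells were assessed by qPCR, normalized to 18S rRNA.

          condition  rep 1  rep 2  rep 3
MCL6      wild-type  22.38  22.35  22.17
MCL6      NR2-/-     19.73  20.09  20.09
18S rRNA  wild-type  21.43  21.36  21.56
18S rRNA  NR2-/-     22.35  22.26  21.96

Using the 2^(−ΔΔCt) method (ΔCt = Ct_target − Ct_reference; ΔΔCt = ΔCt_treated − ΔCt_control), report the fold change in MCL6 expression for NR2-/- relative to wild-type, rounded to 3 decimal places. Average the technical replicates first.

Mean Ct: MCL6 wild-type 22.300; MCL6 NR2-/- 19.970; 18S rRNA wild-type 21.450; 18S rRNA NR2-/- 22.190
ΔCt(wild-type) = 22.300 − 21.450 = 0.850
ΔCt(NR2-/-) = 19.970 − 22.190 = -2.220
ΔΔCt = -2.220 − 0.850 = -3.070
Fold change = 2^(−(-3.070)) = 2^3.070 = 8.3977

8.398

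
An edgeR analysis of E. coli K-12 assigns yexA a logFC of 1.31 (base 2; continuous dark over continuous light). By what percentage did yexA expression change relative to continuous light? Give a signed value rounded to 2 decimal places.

Fold change = 2^(1.31) = 2.4794
Percent change = (FC − 1) × 100% = (2.4794 − 1) × 100 = 147.94%

147.94%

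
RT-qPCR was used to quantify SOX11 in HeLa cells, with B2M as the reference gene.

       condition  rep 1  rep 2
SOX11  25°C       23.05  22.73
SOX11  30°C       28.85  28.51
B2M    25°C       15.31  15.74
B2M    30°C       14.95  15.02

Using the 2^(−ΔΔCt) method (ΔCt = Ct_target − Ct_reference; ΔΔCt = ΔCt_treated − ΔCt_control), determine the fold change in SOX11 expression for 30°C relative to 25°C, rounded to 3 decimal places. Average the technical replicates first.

Mean Ct: SOX11 25°C 22.890; SOX11 30°C 28.680; B2M 25°C 15.525; B2M 30°C 14.985
ΔCt(25°C) = 22.890 − 15.525 = 7.365
ΔCt(30°C) = 28.680 − 14.985 = 13.695
ΔΔCt = 13.695 − 7.365 = 6.330
Fold change = 2^(−6.330) = 0.0124

0.012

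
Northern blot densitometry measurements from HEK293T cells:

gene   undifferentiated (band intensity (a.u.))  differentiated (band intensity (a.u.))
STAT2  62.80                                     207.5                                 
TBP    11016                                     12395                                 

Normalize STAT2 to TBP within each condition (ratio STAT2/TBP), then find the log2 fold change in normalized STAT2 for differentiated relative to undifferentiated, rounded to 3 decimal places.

STAT2/TBP (undifferentiated) = 62.80 / 11016 = 0.0057008
STAT2/TBP (differentiated) = 207.5 / 12395 = 0.016741
Fold change = 0.016741 / 0.0057008 = 2.9365
log2(2.9365) = 1.5541

1.554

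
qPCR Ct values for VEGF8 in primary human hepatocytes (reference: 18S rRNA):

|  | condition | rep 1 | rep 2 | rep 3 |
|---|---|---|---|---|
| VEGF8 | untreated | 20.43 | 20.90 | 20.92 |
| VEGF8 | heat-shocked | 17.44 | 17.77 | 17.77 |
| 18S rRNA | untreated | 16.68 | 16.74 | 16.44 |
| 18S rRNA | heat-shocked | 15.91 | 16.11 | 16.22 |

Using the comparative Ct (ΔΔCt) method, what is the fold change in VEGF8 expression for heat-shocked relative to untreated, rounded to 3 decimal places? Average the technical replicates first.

Mean Ct: VEGF8 untreated 20.750; VEGF8 heat-shocked 17.660; 18S rRNA untreated 16.620; 18S rRNA heat-shocked 16.080
ΔCt(untreated) = 20.750 − 16.620 = 4.130
ΔCt(heat-shocked) = 17.660 − 16.080 = 1.580
ΔΔCt = 1.580 − 4.130 = -2.550
Fold change = 2^(−(-2.550)) = 2^2.550 = 5.8563

5.856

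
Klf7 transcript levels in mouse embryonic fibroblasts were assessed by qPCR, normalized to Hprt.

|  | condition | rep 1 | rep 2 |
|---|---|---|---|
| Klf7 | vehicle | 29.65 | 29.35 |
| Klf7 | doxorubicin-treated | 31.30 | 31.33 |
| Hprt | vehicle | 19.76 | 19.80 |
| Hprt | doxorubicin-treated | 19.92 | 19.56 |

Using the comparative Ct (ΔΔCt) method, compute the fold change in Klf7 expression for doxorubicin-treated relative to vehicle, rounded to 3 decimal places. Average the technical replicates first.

0.276

Mean Ct: Klf7 vehicle 29.500; Klf7 doxorubicin-treated 31.315; Hprt vehicle 19.780; Hprt doxorubicin-treated 19.740
ΔCt(vehicle) = 29.500 − 19.780 = 9.720
ΔCt(doxorubicin-treated) = 31.315 − 19.740 = 11.575
ΔΔCt = 11.575 − 9.720 = 1.855
Fold change = 2^(−1.855) = 0.2764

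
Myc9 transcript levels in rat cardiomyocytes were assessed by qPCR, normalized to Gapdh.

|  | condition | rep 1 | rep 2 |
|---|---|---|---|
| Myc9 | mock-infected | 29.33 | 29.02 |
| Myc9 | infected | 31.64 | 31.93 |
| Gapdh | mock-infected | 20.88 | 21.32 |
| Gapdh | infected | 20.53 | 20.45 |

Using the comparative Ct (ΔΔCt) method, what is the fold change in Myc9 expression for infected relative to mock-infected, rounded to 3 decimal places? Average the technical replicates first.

Mean Ct: Myc9 mock-infected 29.175; Myc9 infected 31.785; Gapdh mock-infected 21.100; Gapdh infected 20.490
ΔCt(mock-infected) = 29.175 − 21.100 = 8.075
ΔCt(infected) = 31.785 − 20.490 = 11.295
ΔΔCt = 11.295 − 8.075 = 3.220
Fold change = 2^(−3.220) = 0.1073

0.107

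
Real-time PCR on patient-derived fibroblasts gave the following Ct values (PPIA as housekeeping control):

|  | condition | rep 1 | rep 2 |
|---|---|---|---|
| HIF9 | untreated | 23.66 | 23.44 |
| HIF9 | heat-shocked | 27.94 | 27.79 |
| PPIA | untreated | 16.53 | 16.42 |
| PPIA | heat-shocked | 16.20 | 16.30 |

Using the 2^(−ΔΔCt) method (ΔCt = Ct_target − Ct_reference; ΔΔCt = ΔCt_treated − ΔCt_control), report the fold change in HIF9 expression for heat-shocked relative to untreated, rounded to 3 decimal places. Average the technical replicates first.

Mean Ct: HIF9 untreated 23.550; HIF9 heat-shocked 27.865; PPIA untreated 16.475; PPIA heat-shocked 16.250
ΔCt(untreated) = 23.550 − 16.475 = 7.075
ΔCt(heat-shocked) = 27.865 − 16.250 = 11.615
ΔΔCt = 11.615 − 7.075 = 4.540
Fold change = 2^(−4.540) = 0.0430

0.043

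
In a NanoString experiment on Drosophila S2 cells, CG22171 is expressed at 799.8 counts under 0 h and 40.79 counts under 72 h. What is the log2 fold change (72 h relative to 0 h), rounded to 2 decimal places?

Fold change = 40.79 / 799.8 = 0.0510
log2(0.0510) = -4.293

-4.29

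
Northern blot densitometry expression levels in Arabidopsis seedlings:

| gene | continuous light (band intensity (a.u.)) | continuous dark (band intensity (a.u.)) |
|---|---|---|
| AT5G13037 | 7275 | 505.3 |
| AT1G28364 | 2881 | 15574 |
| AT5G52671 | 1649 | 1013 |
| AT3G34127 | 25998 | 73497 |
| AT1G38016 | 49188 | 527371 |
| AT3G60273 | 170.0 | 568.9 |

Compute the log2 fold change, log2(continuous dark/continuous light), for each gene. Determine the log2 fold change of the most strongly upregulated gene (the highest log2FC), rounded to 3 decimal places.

log2(505.3/7275) = -3.848  (AT5G13037)
log2(15574/2881) = 2.434  (AT1G28364)
log2(1013/1649) = -0.703  (AT5G52671)
log2(73497/25998) = 1.499  (AT3G34127)
log2(527371/49188) = 3.422  (AT1G38016)
log2(568.9/170.0) = 1.743  (AT3G60273)
AT1G38016 is most strongly upregulated.

3.422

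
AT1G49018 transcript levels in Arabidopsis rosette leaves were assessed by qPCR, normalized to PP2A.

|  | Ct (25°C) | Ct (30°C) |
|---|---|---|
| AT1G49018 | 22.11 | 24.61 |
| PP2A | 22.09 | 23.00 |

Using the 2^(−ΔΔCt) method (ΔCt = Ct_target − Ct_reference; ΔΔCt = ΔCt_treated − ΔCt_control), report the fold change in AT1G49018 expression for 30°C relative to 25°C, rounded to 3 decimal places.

0.332

ΔCt(25°C) = 22.110 − 22.090 = 0.020
ΔCt(30°C) = 24.610 − 23.000 = 1.610
ΔΔCt = 1.610 − 0.020 = 1.590
Fold change = 2^(−1.590) = 0.3322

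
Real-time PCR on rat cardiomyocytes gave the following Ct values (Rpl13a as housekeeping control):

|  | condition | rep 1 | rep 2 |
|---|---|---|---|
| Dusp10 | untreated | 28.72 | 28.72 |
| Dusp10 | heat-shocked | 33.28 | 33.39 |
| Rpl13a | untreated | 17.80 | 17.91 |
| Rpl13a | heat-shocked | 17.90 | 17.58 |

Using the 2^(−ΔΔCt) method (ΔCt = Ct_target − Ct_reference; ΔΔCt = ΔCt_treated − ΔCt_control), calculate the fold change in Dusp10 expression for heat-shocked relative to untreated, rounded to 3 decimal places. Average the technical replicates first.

0.038

Mean Ct: Dusp10 untreated 28.720; Dusp10 heat-shocked 33.335; Rpl13a untreated 17.855; Rpl13a heat-shocked 17.740
ΔCt(untreated) = 28.720 − 17.855 = 10.865
ΔCt(heat-shocked) = 33.335 − 17.740 = 15.595
ΔΔCt = 15.595 − 10.865 = 4.730
Fold change = 2^(−4.730) = 0.0377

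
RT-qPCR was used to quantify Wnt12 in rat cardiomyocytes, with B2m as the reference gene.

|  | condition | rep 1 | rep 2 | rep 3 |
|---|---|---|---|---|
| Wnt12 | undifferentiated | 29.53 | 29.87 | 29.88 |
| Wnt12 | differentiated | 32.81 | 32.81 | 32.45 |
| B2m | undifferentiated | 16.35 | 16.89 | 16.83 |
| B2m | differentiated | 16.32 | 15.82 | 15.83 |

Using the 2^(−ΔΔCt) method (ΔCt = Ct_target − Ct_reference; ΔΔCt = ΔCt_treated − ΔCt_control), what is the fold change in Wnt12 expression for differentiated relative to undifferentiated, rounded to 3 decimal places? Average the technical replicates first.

0.081

Mean Ct: Wnt12 undifferentiated 29.760; Wnt12 differentiated 32.690; B2m undifferentiated 16.690; B2m differentiated 15.990
ΔCt(undifferentiated) = 29.760 − 16.690 = 13.070
ΔCt(differentiated) = 32.690 − 15.990 = 16.700
ΔΔCt = 16.700 − 13.070 = 3.630
Fold change = 2^(−3.630) = 0.0808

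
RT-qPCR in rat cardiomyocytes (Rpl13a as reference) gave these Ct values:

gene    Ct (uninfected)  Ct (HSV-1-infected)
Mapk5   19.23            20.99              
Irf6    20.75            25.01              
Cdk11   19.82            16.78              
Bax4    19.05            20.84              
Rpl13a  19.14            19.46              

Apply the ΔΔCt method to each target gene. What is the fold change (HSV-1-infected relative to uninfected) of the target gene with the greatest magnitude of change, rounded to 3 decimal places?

Mapk5: ΔΔCt = (20.99−19.46) − (19.23−19.14) = 1.53 − 0.09 = 1.44; fold change = 2^-1.44 = 0.369
Irf6: ΔΔCt = (25.01−19.46) − (20.75−19.14) = 5.55 − 1.61 = 3.94; fold change = 2^-3.94 = 0.065
Cdk11: ΔΔCt = (16.78−19.46) − (19.82−19.14) = -2.68 − 0.68 = -3.36; fold change = 2^3.36 = 10.267
Bax4: ΔΔCt = (20.84−19.46) − (19.05−19.14) = 1.38 − (-0.09) = 1.47; fold change = 2^-1.47 = 0.361
Irf6 has the largest |ΔΔCt| = 3.94.

0.065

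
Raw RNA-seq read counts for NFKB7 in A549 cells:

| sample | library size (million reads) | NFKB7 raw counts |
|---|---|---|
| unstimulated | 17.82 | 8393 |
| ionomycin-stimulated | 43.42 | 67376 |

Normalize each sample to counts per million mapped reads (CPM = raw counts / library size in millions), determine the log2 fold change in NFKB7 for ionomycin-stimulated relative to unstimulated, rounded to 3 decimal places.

1.720

CPM(unstimulated) = 8393 / 17.82 = 470.9877
CPM(ionomycin-stimulated) = 67376 / 43.42 = 1551.7273
Fold change = 1551.7273 / 470.9877 = 3.29462
log2(3.29462) = 1.7201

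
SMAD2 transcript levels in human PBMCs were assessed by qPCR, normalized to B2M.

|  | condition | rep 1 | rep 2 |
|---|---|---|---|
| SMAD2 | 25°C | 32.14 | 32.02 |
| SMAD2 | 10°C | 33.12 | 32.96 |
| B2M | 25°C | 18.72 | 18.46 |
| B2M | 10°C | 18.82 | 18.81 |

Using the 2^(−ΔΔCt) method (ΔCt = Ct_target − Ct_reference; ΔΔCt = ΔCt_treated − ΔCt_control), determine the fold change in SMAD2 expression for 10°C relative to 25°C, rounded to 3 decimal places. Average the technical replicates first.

Mean Ct: SMAD2 25°C 32.080; SMAD2 10°C 33.040; B2M 25°C 18.590; B2M 10°C 18.815
ΔCt(25°C) = 32.080 − 18.590 = 13.490
ΔCt(10°C) = 33.040 − 18.815 = 14.225
ΔΔCt = 14.225 − 13.490 = 0.735
Fold change = 2^(−0.735) = 0.6008

0.601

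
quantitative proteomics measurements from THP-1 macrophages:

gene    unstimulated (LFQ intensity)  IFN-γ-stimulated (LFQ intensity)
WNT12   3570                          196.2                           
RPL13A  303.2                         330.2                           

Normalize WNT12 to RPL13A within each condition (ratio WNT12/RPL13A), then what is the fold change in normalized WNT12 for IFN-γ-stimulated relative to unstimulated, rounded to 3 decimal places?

0.050

WNT12/RPL13A (unstimulated) = 3570 / 303.2 = 11.774
WNT12/RPL13A (IFN-γ-stimulated) = 196.2 / 330.2 = 0.59419
Fold change = 0.59419 / 11.774 = 0.0505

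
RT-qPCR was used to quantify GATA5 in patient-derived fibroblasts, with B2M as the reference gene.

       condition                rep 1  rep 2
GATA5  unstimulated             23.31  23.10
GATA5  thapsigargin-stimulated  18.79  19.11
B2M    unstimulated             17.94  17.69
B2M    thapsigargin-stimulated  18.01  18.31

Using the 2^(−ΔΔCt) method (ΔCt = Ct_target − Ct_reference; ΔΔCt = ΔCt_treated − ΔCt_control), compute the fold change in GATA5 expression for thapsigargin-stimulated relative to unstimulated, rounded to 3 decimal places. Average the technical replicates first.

Mean Ct: GATA5 unstimulated 23.205; GATA5 thapsigargin-stimulated 18.950; B2M unstimulated 17.815; B2M thapsigargin-stimulated 18.160
ΔCt(unstimulated) = 23.205 − 17.815 = 5.390
ΔCt(thapsigargin-stimulated) = 18.950 − 18.160 = 0.790
ΔΔCt = 0.790 − 5.390 = -4.600
Fold change = 2^(−(-4.600)) = 2^4.600 = 24.2515

24.251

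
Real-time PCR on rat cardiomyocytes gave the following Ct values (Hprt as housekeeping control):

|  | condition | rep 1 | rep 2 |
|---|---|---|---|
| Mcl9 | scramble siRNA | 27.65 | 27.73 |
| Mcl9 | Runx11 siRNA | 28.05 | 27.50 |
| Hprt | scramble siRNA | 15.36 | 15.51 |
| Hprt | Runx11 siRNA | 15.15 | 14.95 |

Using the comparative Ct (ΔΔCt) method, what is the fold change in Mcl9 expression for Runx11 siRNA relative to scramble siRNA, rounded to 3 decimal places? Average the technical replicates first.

0.722

Mean Ct: Mcl9 scramble siRNA 27.690; Mcl9 Runx11 siRNA 27.775; Hprt scramble siRNA 15.435; Hprt Runx11 siRNA 15.050
ΔCt(scramble siRNA) = 27.690 − 15.435 = 12.255
ΔCt(Runx11 siRNA) = 27.775 − 15.050 = 12.725
ΔΔCt = 12.725 − 12.255 = 0.470
Fold change = 2^(−0.470) = 0.7220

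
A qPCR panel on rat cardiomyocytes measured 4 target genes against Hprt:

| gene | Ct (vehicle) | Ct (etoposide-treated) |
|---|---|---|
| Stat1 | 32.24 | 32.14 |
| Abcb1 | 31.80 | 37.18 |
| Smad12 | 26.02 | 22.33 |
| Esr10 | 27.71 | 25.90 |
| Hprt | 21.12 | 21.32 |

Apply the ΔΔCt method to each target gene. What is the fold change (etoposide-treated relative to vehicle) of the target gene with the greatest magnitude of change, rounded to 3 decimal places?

Stat1: ΔΔCt = (32.14−21.32) − (32.24−21.12) = 10.82 − 11.12 = -0.30; fold change = 2^0.30 = 1.231
Abcb1: ΔΔCt = (37.18−21.32) − (31.80−21.12) = 15.86 − 10.68 = 5.18; fold change = 2^-5.18 = 0.028
Smad12: ΔΔCt = (22.33−21.32) − (26.02−21.12) = 1.01 − 4.90 = -3.89; fold change = 2^3.89 = 14.825
Esr10: ΔΔCt = (25.90−21.32) − (27.71−21.12) = 4.58 − 6.59 = -2.01; fold change = 2^2.01 = 4.028
Abcb1 has the largest |ΔΔCt| = 5.18.

0.028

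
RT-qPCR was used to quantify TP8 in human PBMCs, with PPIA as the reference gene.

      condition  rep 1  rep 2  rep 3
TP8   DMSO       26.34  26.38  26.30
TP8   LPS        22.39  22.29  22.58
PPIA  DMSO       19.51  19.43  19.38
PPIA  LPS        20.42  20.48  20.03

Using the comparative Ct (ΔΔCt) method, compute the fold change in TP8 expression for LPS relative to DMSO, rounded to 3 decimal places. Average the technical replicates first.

27.665

Mean Ct: TP8 DMSO 26.340; TP8 LPS 22.420; PPIA DMSO 19.440; PPIA LPS 20.310
ΔCt(DMSO) = 26.340 − 19.440 = 6.900
ΔCt(LPS) = 22.420 − 20.310 = 2.110
ΔΔCt = 2.110 − 6.900 = -4.790
Fold change = 2^(−(-4.790)) = 2^4.790 = 27.6652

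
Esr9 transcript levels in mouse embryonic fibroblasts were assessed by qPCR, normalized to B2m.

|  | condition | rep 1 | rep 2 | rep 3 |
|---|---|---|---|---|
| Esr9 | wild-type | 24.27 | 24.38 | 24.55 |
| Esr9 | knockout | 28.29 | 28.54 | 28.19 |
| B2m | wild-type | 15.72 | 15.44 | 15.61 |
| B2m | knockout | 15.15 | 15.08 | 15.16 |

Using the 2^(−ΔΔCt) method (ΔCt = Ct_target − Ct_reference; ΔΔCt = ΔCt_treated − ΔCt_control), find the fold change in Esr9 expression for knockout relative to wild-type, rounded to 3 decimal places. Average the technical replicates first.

0.047

Mean Ct: Esr9 wild-type 24.400; Esr9 knockout 28.340; B2m wild-type 15.590; B2m knockout 15.130
ΔCt(wild-type) = 24.400 − 15.590 = 8.810
ΔCt(knockout) = 28.340 − 15.130 = 13.210
ΔΔCt = 13.210 − 8.810 = 4.400
Fold change = 2^(−4.400) = 0.0474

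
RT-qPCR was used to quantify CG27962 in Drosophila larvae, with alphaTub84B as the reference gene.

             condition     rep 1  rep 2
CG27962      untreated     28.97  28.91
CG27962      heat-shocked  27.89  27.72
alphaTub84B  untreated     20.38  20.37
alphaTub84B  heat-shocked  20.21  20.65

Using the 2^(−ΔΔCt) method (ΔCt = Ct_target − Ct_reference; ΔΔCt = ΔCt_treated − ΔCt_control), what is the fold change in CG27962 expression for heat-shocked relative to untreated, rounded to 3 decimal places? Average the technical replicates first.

Mean Ct: CG27962 untreated 28.940; CG27962 heat-shocked 27.805; alphaTub84B untreated 20.375; alphaTub84B heat-shocked 20.430
ΔCt(untreated) = 28.940 − 20.375 = 8.565
ΔCt(heat-shocked) = 27.805 − 20.430 = 7.375
ΔΔCt = 7.375 − 8.565 = -1.190
Fold change = 2^(−(-1.190)) = 2^1.190 = 2.2815

2.282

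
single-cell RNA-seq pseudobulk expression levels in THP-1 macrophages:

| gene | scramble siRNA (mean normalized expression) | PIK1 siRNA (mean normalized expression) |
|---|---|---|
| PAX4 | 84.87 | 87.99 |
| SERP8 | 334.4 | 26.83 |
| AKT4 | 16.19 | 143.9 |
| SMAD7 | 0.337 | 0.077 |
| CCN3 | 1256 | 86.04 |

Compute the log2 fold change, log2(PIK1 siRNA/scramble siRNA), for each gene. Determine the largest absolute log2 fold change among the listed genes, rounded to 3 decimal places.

log2(87.99/84.87) = 0.052  (PAX4)
log2(26.83/334.4) = -3.640  (SERP8)
log2(143.9/16.19) = 3.152  (AKT4)
log2(0.077/0.337) = -2.130  (SMAD7)
log2(86.04/1256) = -3.868  (CCN3)
The largest magnitude belongs to CCN3.

3.868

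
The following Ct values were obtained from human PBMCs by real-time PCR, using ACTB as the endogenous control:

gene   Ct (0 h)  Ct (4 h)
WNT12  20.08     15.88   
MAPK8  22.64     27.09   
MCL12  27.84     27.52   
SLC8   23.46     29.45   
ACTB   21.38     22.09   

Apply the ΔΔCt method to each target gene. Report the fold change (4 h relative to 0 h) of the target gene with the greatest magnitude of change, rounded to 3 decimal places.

0.026

WNT12: ΔΔCt = (15.88−22.09) − (20.08−21.38) = -6.21 − (-1.30) = -4.91; fold change = 2^4.91 = 30.065
MAPK8: ΔΔCt = (27.09−22.09) − (22.64−21.38) = 5.00 − 1.26 = 3.74; fold change = 2^-3.74 = 0.075
MCL12: ΔΔCt = (27.52−22.09) − (27.84−21.38) = 5.43 − 6.46 = -1.03; fold change = 2^1.03 = 2.042
SLC8: ΔΔCt = (29.45−22.09) − (23.46−21.38) = 7.36 − 2.08 = 5.28; fold change = 2^-5.28 = 0.026
SLC8 has the largest |ΔΔCt| = 5.28.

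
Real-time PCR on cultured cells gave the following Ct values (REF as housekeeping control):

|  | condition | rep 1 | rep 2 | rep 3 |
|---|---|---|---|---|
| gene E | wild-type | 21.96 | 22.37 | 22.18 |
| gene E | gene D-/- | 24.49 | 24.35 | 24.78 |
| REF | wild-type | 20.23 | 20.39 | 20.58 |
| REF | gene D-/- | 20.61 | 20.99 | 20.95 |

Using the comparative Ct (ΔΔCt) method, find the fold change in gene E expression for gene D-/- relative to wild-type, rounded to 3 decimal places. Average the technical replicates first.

0.264

Mean Ct: gene E wild-type 22.170; gene E gene D-/- 24.540; REF wild-type 20.400; REF gene D-/- 20.850
ΔCt(wild-type) = 22.170 − 20.400 = 1.770
ΔCt(gene D-/-) = 24.540 − 20.850 = 3.690
ΔΔCt = 3.690 − 1.770 = 1.920
Fold change = 2^(−1.920) = 0.2643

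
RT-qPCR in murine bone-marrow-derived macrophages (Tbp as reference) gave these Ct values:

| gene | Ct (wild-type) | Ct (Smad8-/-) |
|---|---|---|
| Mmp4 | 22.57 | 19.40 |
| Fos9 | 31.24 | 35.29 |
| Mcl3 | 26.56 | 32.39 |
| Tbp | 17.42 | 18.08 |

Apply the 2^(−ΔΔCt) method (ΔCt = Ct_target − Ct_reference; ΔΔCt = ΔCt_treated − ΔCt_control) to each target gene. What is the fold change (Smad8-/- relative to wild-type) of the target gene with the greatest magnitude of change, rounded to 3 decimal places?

0.028

Mmp4: ΔΔCt = (19.40−18.08) − (22.57−17.42) = 1.32 − 5.15 = -3.83; fold change = 2^3.83 = 14.221
Fos9: ΔΔCt = (35.29−18.08) − (31.24−17.42) = 17.21 − 13.82 = 3.39; fold change = 2^-3.39 = 0.095
Mcl3: ΔΔCt = (32.39−18.08) − (26.56−17.42) = 14.31 − 9.14 = 5.17; fold change = 2^-5.17 = 0.028
Mcl3 has the largest |ΔΔCt| = 5.17.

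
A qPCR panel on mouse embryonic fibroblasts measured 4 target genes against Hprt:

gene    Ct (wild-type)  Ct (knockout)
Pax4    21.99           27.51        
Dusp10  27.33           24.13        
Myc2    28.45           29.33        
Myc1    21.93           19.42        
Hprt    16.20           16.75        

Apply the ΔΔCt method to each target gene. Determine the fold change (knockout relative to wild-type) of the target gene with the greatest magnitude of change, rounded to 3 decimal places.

0.032

Pax4: ΔΔCt = (27.51−16.75) − (21.99−16.20) = 10.76 − 5.79 = 4.97; fold change = 2^-4.97 = 0.032
Dusp10: ΔΔCt = (24.13−16.75) − (27.33−16.20) = 7.38 − 11.13 = -3.75; fold change = 2^3.75 = 13.454
Myc2: ΔΔCt = (29.33−16.75) − (28.45−16.20) = 12.58 − 12.25 = 0.33; fold change = 2^-0.33 = 0.796
Myc1: ΔΔCt = (19.42−16.75) − (21.93−16.20) = 2.67 − 5.73 = -3.06; fold change = 2^3.06 = 8.340
Pax4 has the largest |ΔΔCt| = 4.97.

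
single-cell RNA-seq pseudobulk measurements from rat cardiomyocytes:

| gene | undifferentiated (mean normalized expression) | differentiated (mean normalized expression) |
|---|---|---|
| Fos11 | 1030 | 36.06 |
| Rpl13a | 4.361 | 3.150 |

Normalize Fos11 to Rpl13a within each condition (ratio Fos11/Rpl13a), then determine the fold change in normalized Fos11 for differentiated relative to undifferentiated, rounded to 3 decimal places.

Fos11/Rpl13a (undifferentiated) = 1030 / 4.361 = 236.18
Fos11/Rpl13a (differentiated) = 36.06 / 3.150 = 11.448
Fold change = 11.448 / 236.18 = 0.0485

0.048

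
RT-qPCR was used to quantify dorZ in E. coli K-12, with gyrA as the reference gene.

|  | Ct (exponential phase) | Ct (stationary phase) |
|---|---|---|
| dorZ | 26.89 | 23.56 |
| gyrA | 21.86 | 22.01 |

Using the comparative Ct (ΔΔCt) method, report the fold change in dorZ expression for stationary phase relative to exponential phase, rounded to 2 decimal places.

ΔCt(exponential phase) = 26.890 − 21.860 = 5.030
ΔCt(stationary phase) = 23.560 − 22.010 = 1.550
ΔΔCt = 1.550 − 5.030 = -3.480
Fold change = 2^(−(-3.480)) = 2^3.480 = 11.158

11.16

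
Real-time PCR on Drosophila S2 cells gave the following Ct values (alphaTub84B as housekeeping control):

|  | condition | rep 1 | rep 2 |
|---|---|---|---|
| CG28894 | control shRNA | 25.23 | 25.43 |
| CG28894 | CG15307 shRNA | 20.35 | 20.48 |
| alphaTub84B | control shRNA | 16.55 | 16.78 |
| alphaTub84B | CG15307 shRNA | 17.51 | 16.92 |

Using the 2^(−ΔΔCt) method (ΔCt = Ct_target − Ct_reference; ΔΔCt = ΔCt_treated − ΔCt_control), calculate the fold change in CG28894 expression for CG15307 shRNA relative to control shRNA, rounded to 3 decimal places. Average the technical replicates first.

Mean Ct: CG28894 control shRNA 25.330; CG28894 CG15307 shRNA 20.415; alphaTub84B control shRNA 16.665; alphaTub84B CG15307 shRNA 17.215
ΔCt(control shRNA) = 25.330 − 16.665 = 8.665
ΔCt(CG15307 shRNA) = 20.415 − 17.215 = 3.200
ΔΔCt = 3.200 − 8.665 = -5.465
Fold change = 2^(−(-5.465)) = 2^5.465 = 44.1702

44.170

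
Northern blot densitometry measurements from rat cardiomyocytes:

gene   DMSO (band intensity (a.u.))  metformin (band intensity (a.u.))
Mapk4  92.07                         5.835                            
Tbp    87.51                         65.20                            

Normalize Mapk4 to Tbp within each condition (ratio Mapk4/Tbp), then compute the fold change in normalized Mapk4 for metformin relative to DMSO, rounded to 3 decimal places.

0.085

Mapk4/Tbp (DMSO) = 92.07 / 87.51 = 1.0521
Mapk4/Tbp (metformin) = 5.835 / 65.20 = 0.089494
Fold change = 0.089494 / 1.0521 = 0.0851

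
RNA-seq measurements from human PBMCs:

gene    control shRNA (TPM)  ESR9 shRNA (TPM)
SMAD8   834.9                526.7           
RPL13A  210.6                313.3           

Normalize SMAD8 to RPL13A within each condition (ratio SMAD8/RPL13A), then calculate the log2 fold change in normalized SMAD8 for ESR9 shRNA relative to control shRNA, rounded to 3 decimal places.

SMAD8/RPL13A (control shRNA) = 834.9 / 210.6 = 3.9644
SMAD8/RPL13A (ESR9 shRNA) = 526.7 / 313.3 = 1.6811
Fold change = 1.6811 / 3.9644 = 0.4241
log2(0.4241) = -1.2377

-1.238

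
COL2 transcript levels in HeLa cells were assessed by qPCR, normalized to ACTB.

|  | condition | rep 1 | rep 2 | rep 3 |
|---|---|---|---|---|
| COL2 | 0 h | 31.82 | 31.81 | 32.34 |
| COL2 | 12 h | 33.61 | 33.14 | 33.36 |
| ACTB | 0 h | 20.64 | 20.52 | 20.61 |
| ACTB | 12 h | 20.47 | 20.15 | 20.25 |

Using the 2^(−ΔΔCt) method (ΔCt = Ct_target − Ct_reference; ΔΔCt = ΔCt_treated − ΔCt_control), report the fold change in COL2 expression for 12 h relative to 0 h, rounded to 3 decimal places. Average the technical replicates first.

0.312

Mean Ct: COL2 0 h 31.990; COL2 12 h 33.370; ACTB 0 h 20.590; ACTB 12 h 20.290
ΔCt(0 h) = 31.990 − 20.590 = 11.400
ΔCt(12 h) = 33.370 − 20.290 = 13.080
ΔΔCt = 13.080 − 11.400 = 1.680
Fold change = 2^(−1.680) = 0.3121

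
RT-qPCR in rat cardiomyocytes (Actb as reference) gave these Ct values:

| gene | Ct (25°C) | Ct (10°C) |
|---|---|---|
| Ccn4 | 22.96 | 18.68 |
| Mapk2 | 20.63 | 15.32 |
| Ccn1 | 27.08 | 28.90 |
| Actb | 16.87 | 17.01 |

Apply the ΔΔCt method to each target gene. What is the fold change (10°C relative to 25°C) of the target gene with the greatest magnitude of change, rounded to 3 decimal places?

43.713

Ccn4: ΔΔCt = (18.68−17.01) − (22.96−16.87) = 1.67 − 6.09 = -4.42; fold change = 2^4.42 = 21.407
Mapk2: ΔΔCt = (15.32−17.01) − (20.63−16.87) = -1.69 − 3.76 = -5.45; fold change = 2^5.45 = 43.713
Ccn1: ΔΔCt = (28.90−17.01) − (27.08−16.87) = 11.89 − 10.21 = 1.68; fold change = 2^-1.68 = 0.312
Mapk2 has the largest |ΔΔCt| = 5.45.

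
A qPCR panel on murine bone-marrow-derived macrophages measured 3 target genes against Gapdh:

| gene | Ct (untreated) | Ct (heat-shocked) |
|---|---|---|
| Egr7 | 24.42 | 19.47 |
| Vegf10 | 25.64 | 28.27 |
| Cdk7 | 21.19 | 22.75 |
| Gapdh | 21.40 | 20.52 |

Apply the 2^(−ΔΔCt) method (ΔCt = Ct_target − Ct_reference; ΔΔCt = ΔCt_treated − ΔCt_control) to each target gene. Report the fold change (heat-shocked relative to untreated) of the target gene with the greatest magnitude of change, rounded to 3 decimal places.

16.795

Egr7: ΔΔCt = (19.47−20.52) − (24.42−21.40) = -1.05 − 3.02 = -4.07; fold change = 2^4.07 = 16.795
Vegf10: ΔΔCt = (28.27−20.52) − (25.64−21.40) = 7.75 − 4.24 = 3.51; fold change = 2^-3.51 = 0.088
Cdk7: ΔΔCt = (22.75−20.52) − (21.19−21.40) = 2.23 − (-0.21) = 2.44; fold change = 2^-2.44 = 0.184
Egr7 has the largest |ΔΔCt| = 4.07.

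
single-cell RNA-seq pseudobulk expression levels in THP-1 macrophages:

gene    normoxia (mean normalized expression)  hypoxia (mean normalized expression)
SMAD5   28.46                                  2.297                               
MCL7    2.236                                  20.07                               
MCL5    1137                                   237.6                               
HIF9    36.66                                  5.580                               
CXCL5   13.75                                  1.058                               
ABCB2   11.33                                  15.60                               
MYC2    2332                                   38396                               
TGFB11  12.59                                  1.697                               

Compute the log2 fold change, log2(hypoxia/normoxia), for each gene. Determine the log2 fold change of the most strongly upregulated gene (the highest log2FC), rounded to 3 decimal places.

log2(2.297/28.46) = -3.631  (SMAD5)
log2(20.07/2.236) = 3.166  (MCL7)
log2(237.6/1137) = -2.259  (MCL5)
log2(5.580/36.66) = -2.716  (HIF9)
log2(1.058/13.75) = -3.700  (CXCL5)
log2(15.60/11.33) = 0.461  (ABCB2)
log2(38396/2332) = 4.041  (MYC2)
log2(1.697/12.59) = -2.891  (TGFB11)
MYC2 is most strongly upregulated.

4.041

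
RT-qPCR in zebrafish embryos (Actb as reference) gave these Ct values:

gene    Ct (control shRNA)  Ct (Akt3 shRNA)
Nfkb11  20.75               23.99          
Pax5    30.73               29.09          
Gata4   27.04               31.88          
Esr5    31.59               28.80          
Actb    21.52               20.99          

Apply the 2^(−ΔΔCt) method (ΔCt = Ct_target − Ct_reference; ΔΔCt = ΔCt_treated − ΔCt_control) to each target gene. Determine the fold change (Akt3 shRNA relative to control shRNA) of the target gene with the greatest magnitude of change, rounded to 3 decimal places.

Nfkb11: ΔΔCt = (23.99−20.99) − (20.75−21.52) = 3.00 − (-0.77) = 3.77; fold change = 2^-3.77 = 0.073
Pax5: ΔΔCt = (29.09−20.99) − (30.73−21.52) = 8.10 − 9.21 = -1.11; fold change = 2^1.11 = 2.158
Gata4: ΔΔCt = (31.88−20.99) − (27.04−21.52) = 10.89 − 5.52 = 5.37; fold change = 2^-5.37 = 0.024
Esr5: ΔΔCt = (28.80−20.99) − (31.59−21.52) = 7.81 − 10.07 = -2.26; fold change = 2^2.26 = 4.790
Gata4 has the largest |ΔΔCt| = 5.37.

0.024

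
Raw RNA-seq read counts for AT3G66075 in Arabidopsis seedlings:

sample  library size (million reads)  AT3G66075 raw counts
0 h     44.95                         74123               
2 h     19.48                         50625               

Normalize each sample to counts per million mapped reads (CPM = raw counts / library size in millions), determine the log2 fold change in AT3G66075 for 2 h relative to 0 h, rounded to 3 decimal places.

CPM(0 h) = 74123 / 44.95 = 1649.0100
CPM(2 h) = 50625 / 19.48 = 2598.8193
Fold change = 2598.8193 / 1649.0100 = 1.57599
log2(1.57599) = 0.6563

0.656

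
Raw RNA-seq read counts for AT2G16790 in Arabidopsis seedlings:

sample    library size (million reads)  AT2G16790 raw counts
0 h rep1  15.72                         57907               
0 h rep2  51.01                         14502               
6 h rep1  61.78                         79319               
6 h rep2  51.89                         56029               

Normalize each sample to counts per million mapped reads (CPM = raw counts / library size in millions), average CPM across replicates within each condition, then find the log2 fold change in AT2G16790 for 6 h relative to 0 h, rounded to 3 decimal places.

-0.747

CPM(0 h rep1) = 57907 / 15.72 = 3683.6514
CPM(0 h rep2) = 14502 / 51.01 = 284.2972
CPM(6 h rep1) = 79319 / 61.78 = 1283.8945
CPM(6 h rep2) = 56029 / 51.89 = 1079.7649
mean CPM(0 h) = 1983.9743; mean CPM(6 h) = 1181.8297
Fold change = 1181.8297 / 1983.9743 = 0.59569
log2(0.59569) = -0.7474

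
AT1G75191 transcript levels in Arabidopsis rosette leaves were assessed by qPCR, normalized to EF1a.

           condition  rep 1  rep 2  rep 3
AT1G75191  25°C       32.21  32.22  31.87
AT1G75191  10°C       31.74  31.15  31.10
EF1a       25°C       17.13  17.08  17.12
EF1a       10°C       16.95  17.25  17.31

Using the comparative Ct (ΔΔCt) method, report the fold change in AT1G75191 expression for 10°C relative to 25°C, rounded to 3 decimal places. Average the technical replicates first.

Mean Ct: AT1G75191 25°C 32.100; AT1G75191 10°C 31.330; EF1a 25°C 17.110; EF1a 10°C 17.170
ΔCt(25°C) = 32.100 − 17.110 = 14.990
ΔCt(10°C) = 31.330 − 17.170 = 14.160
ΔΔCt = 14.160 − 14.990 = -0.830
Fold change = 2^(−(-0.830)) = 2^0.830 = 1.7777

1.778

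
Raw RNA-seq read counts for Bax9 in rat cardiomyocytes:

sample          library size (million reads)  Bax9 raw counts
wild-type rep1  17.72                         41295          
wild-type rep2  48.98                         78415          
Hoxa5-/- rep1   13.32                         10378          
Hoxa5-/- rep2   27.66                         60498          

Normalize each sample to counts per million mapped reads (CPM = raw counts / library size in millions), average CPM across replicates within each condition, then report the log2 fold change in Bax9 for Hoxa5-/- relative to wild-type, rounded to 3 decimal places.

CPM(wild-type rep1) = 41295 / 17.72 = 2330.4176
CPM(wild-type rep2) = 78415 / 48.98 = 1600.9596
CPM(Hoxa5-/- rep1) = 10378 / 13.32 = 779.1291
CPM(Hoxa5-/- rep2) = 60498 / 27.66 = 2187.2017
mean CPM(wild-type) = 1965.6886; mean CPM(Hoxa5-/-) = 1483.1654
Fold change = 1483.1654 / 1965.6886 = 0.75453
log2(0.75453) = -0.4064

-0.406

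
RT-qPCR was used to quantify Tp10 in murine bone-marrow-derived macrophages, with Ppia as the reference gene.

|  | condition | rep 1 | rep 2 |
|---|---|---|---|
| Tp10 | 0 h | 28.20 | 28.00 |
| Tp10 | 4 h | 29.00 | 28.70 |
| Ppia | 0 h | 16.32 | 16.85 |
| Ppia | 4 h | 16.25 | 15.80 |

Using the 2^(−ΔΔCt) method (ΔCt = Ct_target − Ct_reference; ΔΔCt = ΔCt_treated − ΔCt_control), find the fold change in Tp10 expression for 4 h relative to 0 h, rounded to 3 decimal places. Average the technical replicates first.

0.403

Mean Ct: Tp10 0 h 28.100; Tp10 4 h 28.850; Ppia 0 h 16.585; Ppia 4 h 16.025
ΔCt(0 h) = 28.100 − 16.585 = 11.515
ΔCt(4 h) = 28.850 − 16.025 = 12.825
ΔΔCt = 12.825 − 11.515 = 1.310
Fold change = 2^(−1.310) = 0.4033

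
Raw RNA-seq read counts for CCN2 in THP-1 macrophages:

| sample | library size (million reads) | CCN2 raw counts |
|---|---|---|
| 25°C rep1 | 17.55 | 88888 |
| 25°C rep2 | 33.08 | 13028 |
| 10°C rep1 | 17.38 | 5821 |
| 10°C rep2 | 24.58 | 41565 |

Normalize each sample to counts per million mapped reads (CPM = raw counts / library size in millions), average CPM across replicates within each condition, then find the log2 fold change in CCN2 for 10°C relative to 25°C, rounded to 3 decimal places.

CPM(25°C rep1) = 88888 / 17.55 = 5064.8433
CPM(25°C rep2) = 13028 / 33.08 = 393.8331
CPM(10°C rep1) = 5821 / 17.38 = 334.9252
CPM(10°C rep2) = 41565 / 24.58 = 1691.0090
mean CPM(25°C) = 2729.3382; mean CPM(10°C) = 1012.9671
Fold change = 1012.9671 / 2729.3382 = 0.37114
log2(0.37114) = -1.4300

-1.430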